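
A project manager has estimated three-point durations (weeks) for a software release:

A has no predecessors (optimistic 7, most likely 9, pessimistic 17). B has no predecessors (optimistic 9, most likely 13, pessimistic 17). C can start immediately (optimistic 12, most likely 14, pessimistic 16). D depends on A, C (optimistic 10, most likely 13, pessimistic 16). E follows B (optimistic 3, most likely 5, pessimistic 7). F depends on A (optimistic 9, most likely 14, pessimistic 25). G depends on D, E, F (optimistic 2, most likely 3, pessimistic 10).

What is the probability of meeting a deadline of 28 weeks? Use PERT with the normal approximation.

0.047

te_A = (7 + 4·9 + 17)/6 = 60/6 = 10; σ²_A = ((17−7)/6)² = 2.778
te_B = (9 + 4·13 + 17)/6 = 78/6 = 13; σ²_B = ((17−9)/6)² = 1.778
te_C = (12 + 4·14 + 16)/6 = 84/6 = 14; σ²_C = ((16−12)/6)² = 0.444
te_D = (10 + 4·13 + 16)/6 = 78/6 = 13; σ²_D = ((16−10)/6)² = 1.000
te_E = (3 + 4·5 + 7)/6 = 30/6 = 5; σ²_E = ((7−3)/6)² = 0.444
te_F = (9 + 4·14 + 25)/6 = 90/6 = 15; σ²_F = ((25−9)/6)² = 7.111
te_G = (2 + 4·3 + 10)/6 = 24/6 = 4; σ²_G = ((10−2)/6)² = 1.778

Forward pass:
ES_A = 0; EF_A = 10
ES_B = 0; EF_B = 13
ES_C = 0; EF_C = 14
ES_D = max(EF_A=10, EF_C=14) = 14; EF_D = 14+13 = 27
ES_E = 13; EF_E = 13+5 = 18
ES_F = 10; EF_F = 10+15 = 25
ES_G = max(EF_D=27, EF_E=18, EF_F=25) = 27; EF_G = 27+4 = 31
Expected project duration μ = 31 weeks. Critical path: C → D → G.

Variance along critical path = 0.444 + 1.000 + 1.778 = 3.222; σ = √3.222 = 1.795 weeks.
Z = (28 − 31) / 1.795 = -1.671
P(T ≤ 28) = Φ(-1.671) ≈ 0.047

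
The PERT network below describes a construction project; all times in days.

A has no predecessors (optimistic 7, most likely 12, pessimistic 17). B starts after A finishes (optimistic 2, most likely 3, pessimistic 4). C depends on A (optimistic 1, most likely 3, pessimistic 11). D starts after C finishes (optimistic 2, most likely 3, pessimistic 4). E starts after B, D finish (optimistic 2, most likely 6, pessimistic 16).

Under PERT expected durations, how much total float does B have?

4 days

te_A = (7 + 4·12 + 17)/6 = 72/6 = 12
te_B = (2 + 4·3 + 4)/6 = 18/6 = 3
te_C = (1 + 4·3 + 11)/6 = 24/6 = 4
te_D = (2 + 4·3 + 4)/6 = 18/6 = 3
te_E = (2 + 4·6 + 16)/6 = 42/6 = 7

Forward pass:
ES_A = 0; EF_A = 12
ES_B = 12; EF_B = 12+3 = 15
ES_C = 12; EF_C = 12+4 = 16
ES_D = 16; EF_D = 16+3 = 19
ES_E = max(EF_B=15, EF_D=19) = 19; EF_E = 19+7 = 26
Expected project duration μ = 26 days. Critical path: A → C → D → E.

Backward pass:
LF_E = 26; LS_E = 26−7 = 19
LF_D = LS_E = 19; LS_D = 19−3 = 16
LF_C = LS_D = 16; LS_C = 16−4 = 12
LF_B = LS_E = 19; LS_B = 19−3 = 16
LF_A = min(LS_B=16, LS_C=12) = 12; LS_A = 12−12 = 0
Slack_B = LS_B − ES_B = 16 − 12 = 4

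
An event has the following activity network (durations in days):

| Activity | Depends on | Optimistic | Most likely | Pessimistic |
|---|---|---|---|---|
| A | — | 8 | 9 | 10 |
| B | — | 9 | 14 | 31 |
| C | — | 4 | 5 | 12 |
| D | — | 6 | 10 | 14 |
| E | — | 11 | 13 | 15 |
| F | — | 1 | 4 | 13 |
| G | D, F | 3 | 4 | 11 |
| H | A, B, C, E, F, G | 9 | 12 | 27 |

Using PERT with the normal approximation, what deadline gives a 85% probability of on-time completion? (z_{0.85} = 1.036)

te_A = (8 + 4·9 + 10)/6 = 54/6 = 9; σ²_A = ((10−8)/6)² = 0.111
te_B = (9 + 4·14 + 31)/6 = 96/6 = 16; σ²_B = ((31−9)/6)² = 13.444
te_C = (4 + 4·5 + 12)/6 = 36/6 = 6; σ²_C = ((12−4)/6)² = 1.778
te_D = (6 + 4·10 + 14)/6 = 60/6 = 10; σ²_D = ((14−6)/6)² = 1.778
te_E = (11 + 4·13 + 15)/6 = 78/6 = 13; σ²_E = ((15−11)/6)² = 0.444
te_F = (1 + 4·4 + 13)/6 = 30/6 = 5; σ²_F = ((13−1)/6)² = 4.000
te_G = (3 + 4·4 + 11)/6 = 30/6 = 5; σ²_G = ((11−3)/6)² = 1.778
te_H = (9 + 4·12 + 27)/6 = 84/6 = 14; σ²_H = ((27−9)/6)² = 9.000

Forward pass:
ES_A = 0; EF_A = 9
ES_B = 0; EF_B = 16
ES_C = 0; EF_C = 6
ES_D = 0; EF_D = 10
ES_E = 0; EF_E = 13
ES_F = 0; EF_F = 5
ES_G = max(EF_D=10, EF_F=5) = 10; EF_G = 10+5 = 15
ES_H = max(EF_A=9, EF_B=16, EF_C=6, EF_E=13, EF_F=5, EF_G=15) = 16; EF_H = 16+14 = 30
Expected project duration μ = 30 days. Critical path: B → H.

Variance along critical path = 13.444 + 9.000 = 22.444; σ = 4.738 days.
D = μ + z·σ = 30 + 1.036·4.738 = 34.9 days

34.9 days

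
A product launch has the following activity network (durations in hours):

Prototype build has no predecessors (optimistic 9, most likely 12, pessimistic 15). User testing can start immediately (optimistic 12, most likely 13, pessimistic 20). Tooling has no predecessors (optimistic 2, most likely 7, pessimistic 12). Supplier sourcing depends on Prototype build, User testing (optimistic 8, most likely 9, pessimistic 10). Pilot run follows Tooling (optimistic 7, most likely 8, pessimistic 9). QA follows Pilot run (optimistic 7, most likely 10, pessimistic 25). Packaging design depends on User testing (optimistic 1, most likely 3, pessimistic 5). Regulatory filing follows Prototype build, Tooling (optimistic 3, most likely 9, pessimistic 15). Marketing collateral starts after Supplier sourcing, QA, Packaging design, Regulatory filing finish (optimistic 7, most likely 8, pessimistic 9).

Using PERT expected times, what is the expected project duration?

te_Prototype build = (9 + 4·12 + 15)/6 = 72/6 = 12
te_User testing = (12 + 4·13 + 20)/6 = 84/6 = 14
te_Tooling = (2 + 4·7 + 12)/6 = 42/6 = 7
te_Supplier sourcing = (8 + 4·9 + 10)/6 = 54/6 = 9
te_Pilot run = (7 + 4·8 + 9)/6 = 48/6 = 8
te_QA = (7 + 4·10 + 25)/6 = 72/6 = 12
te_Packaging design = (1 + 4·3 + 5)/6 = 18/6 = 3
te_Regulatory filing = (3 + 4·9 + 15)/6 = 54/6 = 9
te_Marketing collateral = (7 + 4·8 + 9)/6 = 48/6 = 8

Forward pass:
ES_Prototype build = 0; EF_Prototype build = 12
ES_User testing = 0; EF_User testing = 14
ES_Tooling = 0; EF_Tooling = 7
ES_Supplier sourcing = max(EF_Prototype build=12, EF_User testing=14) = 14; EF_Supplier sourcing = 14+9 = 23
ES_Pilot run = 7; EF_Pilot run = 7+8 = 15
ES_QA = 15; EF_QA = 15+12 = 27
ES_Packaging design = 14; EF_Packaging design = 14+3 = 17
ES_Regulatory filing = max(EF_Prototype build=12, EF_Tooling=7) = 12; EF_Regulatory filing = 12+9 = 21
ES_Marketing collateral = max(EF_Supplier sourcing=23, EF_QA=27, EF_Packaging design=17, EF_Regulatory filing=21) = 27; EF_Marketing collateral = 27+8 = 35
Expected project duration μ = 35 hours. Critical path: Tooling → Pilot run → QA → Marketing collateral.

35 hours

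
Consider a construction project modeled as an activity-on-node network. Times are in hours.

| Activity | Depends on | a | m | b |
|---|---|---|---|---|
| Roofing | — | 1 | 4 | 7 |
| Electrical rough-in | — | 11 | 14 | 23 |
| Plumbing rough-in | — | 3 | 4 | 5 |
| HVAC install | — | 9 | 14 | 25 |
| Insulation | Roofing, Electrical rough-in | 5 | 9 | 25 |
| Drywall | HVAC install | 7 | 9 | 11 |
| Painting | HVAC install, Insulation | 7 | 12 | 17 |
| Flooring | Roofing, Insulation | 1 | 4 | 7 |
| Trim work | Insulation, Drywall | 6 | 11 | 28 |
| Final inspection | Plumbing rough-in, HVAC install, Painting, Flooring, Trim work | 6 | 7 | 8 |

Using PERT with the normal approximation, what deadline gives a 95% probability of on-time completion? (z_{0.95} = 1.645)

te_Roofing = (1 + 4·4 + 7)/6 = 24/6 = 4; σ²_Roofing = ((7−1)/6)² = 1.000
te_Electrical rough-in = (11 + 4·14 + 23)/6 = 90/6 = 15; σ²_Electrical rough-in = ((23−11)/6)² = 4.000
te_Plumbing rough-in = (3 + 4·4 + 5)/6 = 24/6 = 4; σ²_Plumbing rough-in = ((5−3)/6)² = 0.111
te_HVAC install = (9 + 4·14 + 25)/6 = 90/6 = 15; σ²_HVAC install = ((25−9)/6)² = 7.111
te_Insulation = (5 + 4·9 + 25)/6 = 66/6 = 11; σ²_Insulation = ((25−5)/6)² = 11.111
te_Drywall = (7 + 4·9 + 11)/6 = 54/6 = 9; σ²_Drywall = ((11−7)/6)² = 0.444
te_Painting = (7 + 4·12 + 17)/6 = 72/6 = 12; σ²_Painting = ((17−7)/6)² = 2.778
te_Flooring = (1 + 4·4 + 7)/6 = 24/6 = 4; σ²_Flooring = ((7−1)/6)² = 1.000
te_Trim work = (6 + 4·11 + 28)/6 = 78/6 = 13; σ²_Trim work = ((28−6)/6)² = 13.444
te_Final inspection = (6 + 4·7 + 8)/6 = 42/6 = 7; σ²_Final inspection = ((8−6)/6)² = 0.111

Forward pass:
ES_Roofing = 0; EF_Roofing = 4
ES_Electrical rough-in = 0; EF_Electrical rough-in = 15
ES_Plumbing rough-in = 0; EF_Plumbing rough-in = 4
ES_HVAC install = 0; EF_HVAC install = 15
ES_Insulation = max(EF_Roofing=4, EF_Electrical rough-in=15) = 15; EF_Insulation = 15+11 = 26
ES_Drywall = 15; EF_Drywall = 15+9 = 24
ES_Painting = max(EF_HVAC install=15, EF_Insulation=26) = 26; EF_Painting = 26+12 = 38
ES_Flooring = max(EF_Roofing=4, EF_Insulation=26) = 26; EF_Flooring = 26+4 = 30
ES_Trim work = max(EF_Insulation=26, EF_Drywall=24) = 26; EF_Trim work = 26+13 = 39
ES_Final inspection = max(EF_Plumbing rough-in=4, EF_HVAC install=15, EF_Painting=38, EF_Flooring=30, EF_Trim work=39) = 39; EF_Final inspection = 39+7 = 46
Expected project duration μ = 46 hours. Critical path: Electrical rough-in → Insulation → Trim work → Final inspection.

Variance along critical path = 4.000 + 11.111 + 13.444 + 0.111 = 28.667; σ = 5.354 hours.
D = μ + z·σ = 46 + 1.645·5.354 = 54.8 hours

54.8 hours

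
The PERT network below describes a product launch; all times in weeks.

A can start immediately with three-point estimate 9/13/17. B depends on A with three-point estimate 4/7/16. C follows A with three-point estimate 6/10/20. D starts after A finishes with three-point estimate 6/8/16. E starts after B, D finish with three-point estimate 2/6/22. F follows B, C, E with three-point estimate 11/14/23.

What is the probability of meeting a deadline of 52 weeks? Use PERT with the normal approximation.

0.943

te_A = (9 + 4·13 + 17)/6 = 78/6 = 13; σ²_A = ((17−9)/6)² = 1.778
te_B = (4 + 4·7 + 16)/6 = 48/6 = 8; σ²_B = ((16−4)/6)² = 4.000
te_C = (6 + 4·10 + 20)/6 = 66/6 = 11; σ²_C = ((20−6)/6)² = 5.444
te_D = (6 + 4·8 + 16)/6 = 54/6 = 9; σ²_D = ((16−6)/6)² = 2.778
te_E = (2 + 4·6 + 22)/6 = 48/6 = 8; σ²_E = ((22−2)/6)² = 11.111
te_F = (11 + 4·14 + 23)/6 = 90/6 = 15; σ²_F = ((23−11)/6)² = 4.000

Forward pass:
ES_A = 0; EF_A = 13
ES_B = 13; EF_B = 13+8 = 21
ES_C = 13; EF_C = 13+11 = 24
ES_D = 13; EF_D = 13+9 = 22
ES_E = max(EF_B=21, EF_D=22) = 22; EF_E = 22+8 = 30
ES_F = max(EF_B=21, EF_C=24, EF_E=30) = 30; EF_F = 30+15 = 45
Expected project duration μ = 45 weeks. Critical path: A → D → E → F.

Variance along critical path = 1.778 + 2.778 + 11.111 + 4.000 = 19.667; σ = √19.667 = 4.435 weeks.
Z = (52 − 45) / 4.435 = 1.578
P(T ≤ 52) = Φ(1.578) ≈ 0.943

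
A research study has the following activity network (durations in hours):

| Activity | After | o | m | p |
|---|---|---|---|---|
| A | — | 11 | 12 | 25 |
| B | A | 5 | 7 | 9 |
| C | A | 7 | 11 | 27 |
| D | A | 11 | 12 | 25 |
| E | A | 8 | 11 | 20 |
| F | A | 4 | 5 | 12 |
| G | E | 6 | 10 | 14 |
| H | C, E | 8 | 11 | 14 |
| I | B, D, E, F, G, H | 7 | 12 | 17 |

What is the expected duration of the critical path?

te_A = (11 + 4·12 + 25)/6 = 84/6 = 14
te_B = (5 + 4·7 + 9)/6 = 42/6 = 7
te_C = (7 + 4·11 + 27)/6 = 78/6 = 13
te_D = (11 + 4·12 + 25)/6 = 84/6 = 14
te_E = (8 + 4·11 + 20)/6 = 72/6 = 12
te_F = (4 + 4·5 + 12)/6 = 36/6 = 6
te_G = (6 + 4·10 + 14)/6 = 60/6 = 10
te_H = (8 + 4·11 + 14)/6 = 66/6 = 11
te_I = (7 + 4·12 + 17)/6 = 72/6 = 12

Forward pass:
ES_A = 0; EF_A = 14
ES_B = 14; EF_B = 14+7 = 21
ES_C = 14; EF_C = 14+13 = 27
ES_D = 14; EF_D = 14+14 = 28
ES_E = 14; EF_E = 14+12 = 26
ES_F = 14; EF_F = 14+6 = 20
ES_G = 26; EF_G = 26+10 = 36
ES_H = max(EF_C=27, EF_E=26) = 27; EF_H = 27+11 = 38
ES_I = max(EF_B=21, EF_D=28, EF_E=26, EF_F=20, EF_G=36, EF_H=38) = 38; EF_I = 38+12 = 50
Expected project duration μ = 50 hours. Critical path: A → C → H → I.

50 hours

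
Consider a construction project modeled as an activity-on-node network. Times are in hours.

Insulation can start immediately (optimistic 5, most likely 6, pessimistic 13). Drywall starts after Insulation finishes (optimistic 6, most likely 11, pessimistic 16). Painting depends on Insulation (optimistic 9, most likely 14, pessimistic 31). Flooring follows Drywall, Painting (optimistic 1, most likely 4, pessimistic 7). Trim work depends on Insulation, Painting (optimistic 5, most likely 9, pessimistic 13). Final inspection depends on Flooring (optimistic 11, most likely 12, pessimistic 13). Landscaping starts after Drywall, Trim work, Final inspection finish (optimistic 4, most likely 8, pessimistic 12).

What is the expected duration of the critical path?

te_Insulation = (5 + 4·6 + 13)/6 = 42/6 = 7
te_Drywall = (6 + 4·11 + 16)/6 = 66/6 = 11
te_Painting = (9 + 4·14 + 31)/6 = 96/6 = 16
te_Flooring = (1 + 4·4 + 7)/6 = 24/6 = 4
te_Trim work = (5 + 4·9 + 13)/6 = 54/6 = 9
te_Final inspection = (11 + 4·12 + 13)/6 = 72/6 = 12
te_Landscaping = (4 + 4·8 + 12)/6 = 48/6 = 8

Forward pass:
ES_Insulation = 0; EF_Insulation = 7
ES_Drywall = 7; EF_Drywall = 7+11 = 18
ES_Painting = 7; EF_Painting = 7+16 = 23
ES_Flooring = max(EF_Drywall=18, EF_Painting=23) = 23; EF_Flooring = 23+4 = 27
ES_Trim work = max(EF_Insulation=7, EF_Painting=23) = 23; EF_Trim work = 23+9 = 32
ES_Final inspection = 27; EF_Final inspection = 27+12 = 39
ES_Landscaping = max(EF_Drywall=18, EF_Trim work=32, EF_Final inspection=39) = 39; EF_Landscaping = 39+8 = 47
Expected project duration μ = 47 hours. Critical path: Insulation → Painting → Flooring → Final inspection → Landscaping.

47 hours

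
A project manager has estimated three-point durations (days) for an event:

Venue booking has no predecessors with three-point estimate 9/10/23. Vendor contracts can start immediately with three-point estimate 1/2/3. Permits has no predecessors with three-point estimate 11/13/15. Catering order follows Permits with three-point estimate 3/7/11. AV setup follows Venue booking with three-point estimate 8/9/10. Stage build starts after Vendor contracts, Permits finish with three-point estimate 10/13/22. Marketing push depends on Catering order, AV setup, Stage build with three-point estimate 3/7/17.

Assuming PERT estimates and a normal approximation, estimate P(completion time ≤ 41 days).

te_Venue booking = (9 + 4·10 + 23)/6 = 72/6 = 12; σ²_Venue booking = ((23−9)/6)² = 5.444
te_Vendor contracts = (1 + 4·2 + 3)/6 = 12/6 = 2; σ²_Vendor contracts = ((3−1)/6)² = 0.111
te_Permits = (11 + 4·13 + 15)/6 = 78/6 = 13; σ²_Permits = ((15−11)/6)² = 0.444
te_Catering order = (3 + 4·7 + 11)/6 = 42/6 = 7; σ²_Catering order = ((11−3)/6)² = 1.778
te_AV setup = (8 + 4·9 + 10)/6 = 54/6 = 9; σ²_AV setup = ((10−8)/6)² = 0.111
te_Stage build = (10 + 4·13 + 22)/6 = 84/6 = 14; σ²_Stage build = ((22−10)/6)² = 4.000
te_Marketing push = (3 + 4·7 + 17)/6 = 48/6 = 8; σ²_Marketing push = ((17−3)/6)² = 5.444

Forward pass:
ES_Venue booking = 0; EF_Venue booking = 12
ES_Vendor contracts = 0; EF_Vendor contracts = 2
ES_Permits = 0; EF_Permits = 13
ES_Catering order = 13; EF_Catering order = 13+7 = 20
ES_AV setup = 12; EF_AV setup = 12+9 = 21
ES_Stage build = max(EF_Vendor contracts=2, EF_Permits=13) = 13; EF_Stage build = 13+14 = 27
ES_Marketing push = max(EF_Catering order=20, EF_AV setup=21, EF_Stage build=27) = 27; EF_Marketing push = 27+8 = 35
Expected project duration μ = 35 days. Critical path: Permits → Stage build → Marketing push.

Variance along critical path = 0.444 + 4.000 + 5.444 = 9.889; σ = √9.889 = 3.145 days.
Z = (41 − 35) / 3.145 = 1.908
P(T ≤ 41) = Φ(1.908) ≈ 0.972

0.972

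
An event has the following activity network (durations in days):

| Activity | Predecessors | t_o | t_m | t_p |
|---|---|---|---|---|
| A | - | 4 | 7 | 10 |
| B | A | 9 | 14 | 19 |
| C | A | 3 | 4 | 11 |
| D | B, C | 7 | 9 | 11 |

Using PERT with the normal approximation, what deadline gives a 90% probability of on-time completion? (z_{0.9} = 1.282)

32.6 days

te_A = (4 + 4·7 + 10)/6 = 42/6 = 7; σ²_A = ((10−4)/6)² = 1.000
te_B = (9 + 4·14 + 19)/6 = 84/6 = 14; σ²_B = ((19−9)/6)² = 2.778
te_C = (3 + 4·4 + 11)/6 = 30/6 = 5; σ²_C = ((11−3)/6)² = 1.778
te_D = (7 + 4·9 + 11)/6 = 54/6 = 9; σ²_D = ((11−7)/6)² = 0.444

Forward pass:
ES_A = 0; EF_A = 7
ES_B = 7; EF_B = 7+14 = 21
ES_C = 7; EF_C = 7+5 = 12
ES_D = max(EF_B=21, EF_C=12) = 21; EF_D = 21+9 = 30
Expected project duration μ = 30 days. Critical path: A → B → D.

Variance along critical path = 1.000 + 2.778 + 0.444 = 4.222; σ = 2.055 days.
D = μ + z·σ = 30 + 1.282·2.055 = 32.6 days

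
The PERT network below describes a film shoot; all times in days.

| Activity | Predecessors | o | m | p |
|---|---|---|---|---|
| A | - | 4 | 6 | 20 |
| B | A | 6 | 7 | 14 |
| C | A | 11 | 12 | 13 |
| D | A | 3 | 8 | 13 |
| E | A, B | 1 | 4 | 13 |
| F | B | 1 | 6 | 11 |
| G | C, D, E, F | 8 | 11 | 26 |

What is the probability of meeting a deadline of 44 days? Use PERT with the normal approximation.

0.976

te_A = (4 + 4·6 + 20)/6 = 48/6 = 8; σ²_A = ((20−4)/6)² = 7.111
te_B = (6 + 4·7 + 14)/6 = 48/6 = 8; σ²_B = ((14−6)/6)² = 1.778
te_C = (11 + 4·12 + 13)/6 = 72/6 = 12; σ²_C = ((13−11)/6)² = 0.111
te_D = (3 + 4·8 + 13)/6 = 48/6 = 8; σ²_D = ((13−3)/6)² = 2.778
te_E = (1 + 4·4 + 13)/6 = 30/6 = 5; σ²_E = ((13−1)/6)² = 4.000
te_F = (1 + 4·6 + 11)/6 = 36/6 = 6; σ²_F = ((11−1)/6)² = 2.778
te_G = (8 + 4·11 + 26)/6 = 78/6 = 13; σ²_G = ((26−8)/6)² = 9.000

Forward pass:
ES_A = 0; EF_A = 8
ES_B = 8; EF_B = 8+8 = 16
ES_C = 8; EF_C = 8+12 = 20
ES_D = 8; EF_D = 8+8 = 16
ES_E = max(EF_A=8, EF_B=16) = 16; EF_E = 16+5 = 21
ES_F = 16; EF_F = 16+6 = 22
ES_G = max(EF_C=20, EF_D=16, EF_E=21, EF_F=22) = 22; EF_G = 22+13 = 35
Expected project duration μ = 35 days. Critical path: A → B → F → G.

Variance along critical path = 7.111 + 1.778 + 2.778 + 9.000 = 20.667; σ = √20.667 = 4.546 days.
Z = (44 − 35) / 4.546 = 1.980
P(T ≤ 44) = Φ(1.980) ≈ 0.976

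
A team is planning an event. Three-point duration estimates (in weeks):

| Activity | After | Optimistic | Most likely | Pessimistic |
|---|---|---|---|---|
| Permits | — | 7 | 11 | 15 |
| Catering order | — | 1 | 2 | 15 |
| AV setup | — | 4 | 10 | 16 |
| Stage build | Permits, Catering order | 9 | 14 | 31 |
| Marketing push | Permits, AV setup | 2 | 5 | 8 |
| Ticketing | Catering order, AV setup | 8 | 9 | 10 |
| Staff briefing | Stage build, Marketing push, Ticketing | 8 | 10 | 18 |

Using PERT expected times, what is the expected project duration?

te_Permits = (7 + 4·11 + 15)/6 = 66/6 = 11
te_Catering order = (1 + 4·2 + 15)/6 = 24/6 = 4
te_AV setup = (4 + 4·10 + 16)/6 = 60/6 = 10
te_Stage build = (9 + 4·14 + 31)/6 = 96/6 = 16
te_Marketing push = (2 + 4·5 + 8)/6 = 30/6 = 5
te_Ticketing = (8 + 4·9 + 10)/6 = 54/6 = 9
te_Staff briefing = (8 + 4·10 + 18)/6 = 66/6 = 11

Forward pass:
ES_Permits = 0; EF_Permits = 11
ES_Catering order = 0; EF_Catering order = 4
ES_AV setup = 0; EF_AV setup = 10
ES_Stage build = max(EF_Permits=11, EF_Catering order=4) = 11; EF_Stage build = 11+16 = 27
ES_Marketing push = max(EF_Permits=11, EF_AV setup=10) = 11; EF_Marketing push = 11+5 = 16
ES_Ticketing = max(EF_Catering order=4, EF_AV setup=10) = 10; EF_Ticketing = 10+9 = 19
ES_Staff briefing = max(EF_Stage build=27, EF_Marketing push=16, EF_Ticketing=19) = 27; EF_Staff briefing = 27+11 = 38
Expected project duration μ = 38 weeks. Critical path: Permits → Stage build → Staff briefing.

38 weeks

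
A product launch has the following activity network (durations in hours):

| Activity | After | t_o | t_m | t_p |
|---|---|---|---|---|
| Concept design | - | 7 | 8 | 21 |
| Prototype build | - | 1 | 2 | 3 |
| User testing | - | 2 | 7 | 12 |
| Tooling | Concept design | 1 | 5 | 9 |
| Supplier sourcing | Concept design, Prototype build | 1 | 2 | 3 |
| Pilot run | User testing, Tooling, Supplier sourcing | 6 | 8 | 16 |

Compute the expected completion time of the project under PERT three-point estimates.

te_Concept design = (7 + 4·8 + 21)/6 = 60/6 = 10
te_Prototype build = (1 + 4·2 + 3)/6 = 12/6 = 2
te_User testing = (2 + 4·7 + 12)/6 = 42/6 = 7
te_Tooling = (1 + 4·5 + 9)/6 = 30/6 = 5
te_Supplier sourcing = (1 + 4·2 + 3)/6 = 12/6 = 2
te_Pilot run = (6 + 4·8 + 16)/6 = 54/6 = 9

Forward pass:
ES_Concept design = 0; EF_Concept design = 10
ES_Prototype build = 0; EF_Prototype build = 2
ES_User testing = 0; EF_User testing = 7
ES_Tooling = 10; EF_Tooling = 10+5 = 15
ES_Supplier sourcing = max(EF_Concept design=10, EF_Prototype build=2) = 10; EF_Supplier sourcing = 10+2 = 12
ES_Pilot run = max(EF_User testing=7, EF_Tooling=15, EF_Supplier sourcing=12) = 15; EF_Pilot run = 15+9 = 24
Expected project duration μ = 24 hours. Critical path: Concept design → Tooling → Pilot run.

24 hours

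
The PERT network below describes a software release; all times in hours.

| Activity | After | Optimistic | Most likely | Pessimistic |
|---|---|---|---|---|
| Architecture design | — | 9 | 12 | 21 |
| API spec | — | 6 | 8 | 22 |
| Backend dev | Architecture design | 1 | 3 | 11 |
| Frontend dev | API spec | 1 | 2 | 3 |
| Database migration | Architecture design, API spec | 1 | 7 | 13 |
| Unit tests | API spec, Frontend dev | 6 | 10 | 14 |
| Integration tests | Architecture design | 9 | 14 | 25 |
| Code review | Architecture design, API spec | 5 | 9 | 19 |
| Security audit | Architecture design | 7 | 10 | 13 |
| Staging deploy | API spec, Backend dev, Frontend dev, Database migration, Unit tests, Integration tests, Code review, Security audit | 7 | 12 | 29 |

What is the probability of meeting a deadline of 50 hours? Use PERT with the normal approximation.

0.947

te_Architecture design = (9 + 4·12 + 21)/6 = 78/6 = 13; σ²_Architecture design = ((21−9)/6)² = 4.000
te_API spec = (6 + 4·8 + 22)/6 = 60/6 = 10; σ²_API spec = ((22−6)/6)² = 7.111
te_Backend dev = (1 + 4·3 + 11)/6 = 24/6 = 4; σ²_Backend dev = ((11−1)/6)² = 2.778
te_Frontend dev = (1 + 4·2 + 3)/6 = 12/6 = 2; σ²_Frontend dev = ((3−1)/6)² = 0.111
te_Database migration = (1 + 4·7 + 13)/6 = 42/6 = 7; σ²_Database migration = ((13−1)/6)² = 4.000
te_Unit tests = (6 + 4·10 + 14)/6 = 60/6 = 10; σ²_Unit tests = ((14−6)/6)² = 1.778
te_Integration tests = (9 + 4·14 + 25)/6 = 90/6 = 15; σ²_Integration tests = ((25−9)/6)² = 7.111
te_Code review = (5 + 4·9 + 19)/6 = 60/6 = 10; σ²_Code review = ((19−5)/6)² = 5.444
te_Security audit = (7 + 4·10 + 13)/6 = 60/6 = 10; σ²_Security audit = ((13−7)/6)² = 1.000
te_Staging deploy = (7 + 4·12 + 29)/6 = 84/6 = 14; σ²_Staging deploy = ((29−7)/6)² = 13.444

Forward pass:
ES_Architecture design = 0; EF_Architecture design = 13
ES_API spec = 0; EF_API spec = 10
ES_Backend dev = 13; EF_Backend dev = 13+4 = 17
ES_Frontend dev = 10; EF_Frontend dev = 10+2 = 12
ES_Database migration = max(EF_Architecture design=13, EF_API spec=10) = 13; EF_Database migration = 13+7 = 20
ES_Unit tests = max(EF_API spec=10, EF_Frontend dev=12) = 12; EF_Unit tests = 12+10 = 22
ES_Integration tests = 13; EF_Integration tests = 13+15 = 28
ES_Code review = max(EF_Architecture design=13, EF_API spec=10) = 13; EF_Code review = 13+10 = 23
ES_Security audit = 13; EF_Security audit = 13+10 = 23
ES_Staging deploy = max(EF_API spec=10, EF_Backend dev=17, EF_Frontend dev=12, EF_Database migration=20, EF_Unit tests=22, EF_Integration tests=28, EF_Code review=23, EF_Security audit=23) = 28; EF_Staging deploy = 28+14 = 42
Expected project duration μ = 42 hours. Critical path: Architecture design → Integration tests → Staging deploy.

Variance along critical path = 4.000 + 7.111 + 13.444 = 24.556; σ = √24.556 = 4.955 hours.
Z = (50 − 42) / 4.955 = 1.614
P(T ≤ 50) = Φ(1.614) ≈ 0.947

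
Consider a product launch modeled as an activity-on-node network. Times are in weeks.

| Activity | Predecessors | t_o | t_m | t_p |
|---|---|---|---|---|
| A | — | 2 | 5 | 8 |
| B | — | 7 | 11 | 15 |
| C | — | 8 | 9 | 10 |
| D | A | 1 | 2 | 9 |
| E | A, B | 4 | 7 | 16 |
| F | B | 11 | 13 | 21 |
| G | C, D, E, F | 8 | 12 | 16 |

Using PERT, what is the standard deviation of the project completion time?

te_A = (2 + 4·5 + 8)/6 = 30/6 = 5; σ²_A = ((8−2)/6)² = 1.000
te_B = (7 + 4·11 + 15)/6 = 66/6 = 11; σ²_B = ((15−7)/6)² = 1.778
te_C = (8 + 4·9 + 10)/6 = 54/6 = 9; σ²_C = ((10−8)/6)² = 0.111
te_D = (1 + 4·2 + 9)/6 = 18/6 = 3; σ²_D = ((9−1)/6)² = 1.778
te_E = (4 + 4·7 + 16)/6 = 48/6 = 8; σ²_E = ((16−4)/6)² = 4.000
te_F = (11 + 4·13 + 21)/6 = 84/6 = 14; σ²_F = ((21−11)/6)² = 2.778
te_G = (8 + 4·12 + 16)/6 = 72/6 = 12; σ²_G = ((16−8)/6)² = 1.778

Forward pass:
ES_A = 0; EF_A = 5
ES_B = 0; EF_B = 11
ES_C = 0; EF_C = 9
ES_D = 5; EF_D = 5+3 = 8
ES_E = max(EF_A=5, EF_B=11) = 11; EF_E = 11+8 = 19
ES_F = 11; EF_F = 11+14 = 25
ES_G = max(EF_C=9, EF_D=8, EF_E=19, EF_F=25) = 25; EF_G = 25+12 = 37
Expected project duration μ = 37 weeks. Critical path: B → F → G.

Variance along critical path = 1.778 + 2.778 + 1.778 = 6.333
σ = √6.333 = 2.517 weeks

2.52 weeks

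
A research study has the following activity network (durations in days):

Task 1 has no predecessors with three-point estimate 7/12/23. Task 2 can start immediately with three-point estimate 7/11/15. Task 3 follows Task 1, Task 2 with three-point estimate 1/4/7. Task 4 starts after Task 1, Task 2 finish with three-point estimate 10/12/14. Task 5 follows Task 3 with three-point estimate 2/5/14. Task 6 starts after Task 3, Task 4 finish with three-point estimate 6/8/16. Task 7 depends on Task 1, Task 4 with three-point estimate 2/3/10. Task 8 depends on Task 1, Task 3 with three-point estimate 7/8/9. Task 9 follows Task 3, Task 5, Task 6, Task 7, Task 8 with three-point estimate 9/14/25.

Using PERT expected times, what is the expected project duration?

49 days

te_Task 1 = (7 + 4·12 + 23)/6 = 78/6 = 13
te_Task 2 = (7 + 4·11 + 15)/6 = 66/6 = 11
te_Task 3 = (1 + 4·4 + 7)/6 = 24/6 = 4
te_Task 4 = (10 + 4·12 + 14)/6 = 72/6 = 12
te_Task 5 = (2 + 4·5 + 14)/6 = 36/6 = 6
te_Task 6 = (6 + 4·8 + 16)/6 = 54/6 = 9
te_Task 7 = (2 + 4·3 + 10)/6 = 24/6 = 4
te_Task 8 = (7 + 4·8 + 9)/6 = 48/6 = 8
te_Task 9 = (9 + 4·14 + 25)/6 = 90/6 = 15

Forward pass:
ES_Task 1 = 0; EF_Task 1 = 13
ES_Task 2 = 0; EF_Task 2 = 11
ES_Task 3 = max(EF_Task 1=13, EF_Task 2=11) = 13; EF_Task 3 = 13+4 = 17
ES_Task 4 = max(EF_Task 1=13, EF_Task 2=11) = 13; EF_Task 4 = 13+12 = 25
ES_Task 5 = 17; EF_Task 5 = 17+6 = 23
ES_Task 6 = max(EF_Task 3=17, EF_Task 4=25) = 25; EF_Task 6 = 25+9 = 34
ES_Task 7 = max(EF_Task 1=13, EF_Task 4=25) = 25; EF_Task 7 = 25+4 = 29
ES_Task 8 = max(EF_Task 1=13, EF_Task 3=17) = 17; EF_Task 8 = 17+8 = 25
ES_Task 9 = max(EF_Task 3=17, EF_Task 5=23, EF_Task 6=34, EF_Task 7=29, EF_Task 8=25) = 34; EF_Task 9 = 34+15 = 49
Expected project duration μ = 49 days. Critical path: Task 1 → Task 4 → Task 6 → Task 9.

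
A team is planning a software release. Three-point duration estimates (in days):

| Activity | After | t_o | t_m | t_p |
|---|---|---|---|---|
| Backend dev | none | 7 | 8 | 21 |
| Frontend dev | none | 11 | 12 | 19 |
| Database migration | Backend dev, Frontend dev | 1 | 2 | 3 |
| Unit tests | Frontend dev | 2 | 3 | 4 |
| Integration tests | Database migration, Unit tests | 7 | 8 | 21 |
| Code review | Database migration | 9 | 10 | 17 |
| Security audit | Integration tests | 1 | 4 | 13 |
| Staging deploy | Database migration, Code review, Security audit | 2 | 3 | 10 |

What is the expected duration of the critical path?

35 days

te_Backend dev = (7 + 4·8 + 21)/6 = 60/6 = 10
te_Frontend dev = (11 + 4·12 + 19)/6 = 78/6 = 13
te_Database migration = (1 + 4·2 + 3)/6 = 12/6 = 2
te_Unit tests = (2 + 4·3 + 4)/6 = 18/6 = 3
te_Integration tests = (7 + 4·8 + 21)/6 = 60/6 = 10
te_Code review = (9 + 4·10 + 17)/6 = 66/6 = 11
te_Security audit = (1 + 4·4 + 13)/6 = 30/6 = 5
te_Staging deploy = (2 + 4·3 + 10)/6 = 24/6 = 4

Forward pass:
ES_Backend dev = 0; EF_Backend dev = 10
ES_Frontend dev = 0; EF_Frontend dev = 13
ES_Database migration = max(EF_Backend dev=10, EF_Frontend dev=13) = 13; EF_Database migration = 13+2 = 15
ES_Unit tests = 13; EF_Unit tests = 13+3 = 16
ES_Integration tests = max(EF_Database migration=15, EF_Unit tests=16) = 16; EF_Integration tests = 16+10 = 26
ES_Code review = 15; EF_Code review = 15+11 = 26
ES_Security audit = 26; EF_Security audit = 26+5 = 31
ES_Staging deploy = max(EF_Database migration=15, EF_Code review=26, EF_Security audit=31) = 31; EF_Staging deploy = 31+4 = 35
Expected project duration μ = 35 days. Critical path: Frontend dev → Unit tests → Integration tests → Security audit → Staging deploy.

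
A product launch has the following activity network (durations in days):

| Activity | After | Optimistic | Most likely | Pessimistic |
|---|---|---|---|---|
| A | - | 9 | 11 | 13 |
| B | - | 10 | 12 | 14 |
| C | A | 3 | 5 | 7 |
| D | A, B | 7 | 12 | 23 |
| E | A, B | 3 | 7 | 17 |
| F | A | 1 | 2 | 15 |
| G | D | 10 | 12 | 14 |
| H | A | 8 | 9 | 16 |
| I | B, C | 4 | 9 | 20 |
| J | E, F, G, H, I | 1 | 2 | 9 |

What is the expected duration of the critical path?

te_A = (9 + 4·11 + 13)/6 = 66/6 = 11
te_B = (10 + 4·12 + 14)/6 = 72/6 = 12
te_C = (3 + 4·5 + 7)/6 = 30/6 = 5
te_D = (7 + 4·12 + 23)/6 = 78/6 = 13
te_E = (3 + 4·7 + 17)/6 = 48/6 = 8
te_F = (1 + 4·2 + 15)/6 = 24/6 = 4
te_G = (10 + 4·12 + 14)/6 = 72/6 = 12
te_H = (8 + 4·9 + 16)/6 = 60/6 = 10
te_I = (4 + 4·9 + 20)/6 = 60/6 = 10
te_J = (1 + 4·2 + 9)/6 = 18/6 = 3

Forward pass:
ES_A = 0; EF_A = 11
ES_B = 0; EF_B = 12
ES_C = 11; EF_C = 11+5 = 16
ES_D = max(EF_A=11, EF_B=12) = 12; EF_D = 12+13 = 25
ES_E = max(EF_A=11, EF_B=12) = 12; EF_E = 12+8 = 20
ES_F = 11; EF_F = 11+4 = 15
ES_G = 25; EF_G = 25+12 = 37
ES_H = 11; EF_H = 11+10 = 21
ES_I = max(EF_B=12, EF_C=16) = 16; EF_I = 16+10 = 26
ES_J = max(EF_E=20, EF_F=15, EF_G=37, EF_H=21, EF_I=26) = 37; EF_J = 37+3 = 40
Expected project duration μ = 40 days. Critical path: B → D → G → J.

40 days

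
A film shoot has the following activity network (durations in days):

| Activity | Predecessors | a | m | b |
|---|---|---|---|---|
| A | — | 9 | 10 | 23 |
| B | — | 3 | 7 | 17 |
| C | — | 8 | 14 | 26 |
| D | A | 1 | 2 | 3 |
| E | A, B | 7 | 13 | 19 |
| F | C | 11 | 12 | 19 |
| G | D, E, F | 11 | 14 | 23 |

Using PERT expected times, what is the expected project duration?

43 days

te_A = (9 + 4·10 + 23)/6 = 72/6 = 12
te_B = (3 + 4·7 + 17)/6 = 48/6 = 8
te_C = (8 + 4·14 + 26)/6 = 90/6 = 15
te_D = (1 + 4·2 + 3)/6 = 12/6 = 2
te_E = (7 + 4·13 + 19)/6 = 78/6 = 13
te_F = (11 + 4·12 + 19)/6 = 78/6 = 13
te_G = (11 + 4·14 + 23)/6 = 90/6 = 15

Forward pass:
ES_A = 0; EF_A = 12
ES_B = 0; EF_B = 8
ES_C = 0; EF_C = 15
ES_D = 12; EF_D = 12+2 = 14
ES_E = max(EF_A=12, EF_B=8) = 12; EF_E = 12+13 = 25
ES_F = 15; EF_F = 15+13 = 28
ES_G = max(EF_D=14, EF_E=25, EF_F=28) = 28; EF_G = 28+15 = 43
Expected project duration μ = 43 days. Critical path: C → F → G.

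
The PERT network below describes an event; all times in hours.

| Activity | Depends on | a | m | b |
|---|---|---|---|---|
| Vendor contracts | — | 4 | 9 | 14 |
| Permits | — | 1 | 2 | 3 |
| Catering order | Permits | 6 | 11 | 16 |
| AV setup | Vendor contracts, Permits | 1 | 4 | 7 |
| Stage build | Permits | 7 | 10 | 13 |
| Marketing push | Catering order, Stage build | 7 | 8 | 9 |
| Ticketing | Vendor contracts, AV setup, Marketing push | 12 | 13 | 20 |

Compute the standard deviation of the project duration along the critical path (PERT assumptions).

te_Vendor contracts = (4 + 4·9 + 14)/6 = 54/6 = 9; σ²_Vendor contracts = ((14−4)/6)² = 2.778
te_Permits = (1 + 4·2 + 3)/6 = 12/6 = 2; σ²_Permits = ((3−1)/6)² = 0.111
te_Catering order = (6 + 4·11 + 16)/6 = 66/6 = 11; σ²_Catering order = ((16−6)/6)² = 2.778
te_AV setup = (1 + 4·4 + 7)/6 = 24/6 = 4; σ²_AV setup = ((7−1)/6)² = 1.000
te_Stage build = (7 + 4·10 + 13)/6 = 60/6 = 10; σ²_Stage build = ((13−7)/6)² = 1.000
te_Marketing push = (7 + 4·8 + 9)/6 = 48/6 = 8; σ²_Marketing push = ((9−7)/6)² = 0.111
te_Ticketing = (12 + 4·13 + 20)/6 = 84/6 = 14; σ²_Ticketing = ((20−12)/6)² = 1.778

Forward pass:
ES_Vendor contracts = 0; EF_Vendor contracts = 9
ES_Permits = 0; EF_Permits = 2
ES_Catering order = 2; EF_Catering order = 2+11 = 13
ES_AV setup = max(EF_Vendor contracts=9, EF_Permits=2) = 9; EF_AV setup = 9+4 = 13
ES_Stage build = 2; EF_Stage build = 2+10 = 12
ES_Marketing push = max(EF_Catering order=13, EF_Stage build=12) = 13; EF_Marketing push = 13+8 = 21
ES_Ticketing = max(EF_Vendor contracts=9, EF_AV setup=13, EF_Marketing push=21) = 21; EF_Ticketing = 21+14 = 35
Expected project duration μ = 35 hours. Critical path: Permits → Catering order → Marketing push → Ticketing.

Variance along critical path = 0.111 + 2.778 + 0.111 + 1.778 = 4.778
σ = √4.778 = 2.186 hours

2.19 hours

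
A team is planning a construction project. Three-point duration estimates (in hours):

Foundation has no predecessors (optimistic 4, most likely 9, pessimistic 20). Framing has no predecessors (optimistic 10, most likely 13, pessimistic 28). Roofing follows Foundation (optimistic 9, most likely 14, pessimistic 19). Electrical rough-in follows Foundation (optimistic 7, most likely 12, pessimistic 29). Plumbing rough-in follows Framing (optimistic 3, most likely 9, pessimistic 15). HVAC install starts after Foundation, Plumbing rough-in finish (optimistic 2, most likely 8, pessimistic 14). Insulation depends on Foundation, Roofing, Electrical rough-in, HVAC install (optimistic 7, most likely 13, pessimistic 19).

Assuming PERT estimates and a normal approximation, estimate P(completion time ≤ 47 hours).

0.669

te_Foundation = (4 + 4·9 + 20)/6 = 60/6 = 10; σ²_Foundation = ((20−4)/6)² = 7.111
te_Framing = (10 + 4·13 + 28)/6 = 90/6 = 15; σ²_Framing = ((28−10)/6)² = 9.000
te_Roofing = (9 + 4·14 + 19)/6 = 84/6 = 14; σ²_Roofing = ((19−9)/6)² = 2.778
te_Electrical rough-in = (7 + 4·12 + 29)/6 = 84/6 = 14; σ²_Electrical rough-in = ((29−7)/6)² = 13.444
te_Plumbing rough-in = (3 + 4·9 + 15)/6 = 54/6 = 9; σ²_Plumbing rough-in = ((15−3)/6)² = 4.000
te_HVAC install = (2 + 4·8 + 14)/6 = 48/6 = 8; σ²_HVAC install = ((14−2)/6)² = 4.000
te_Insulation = (7 + 4·13 + 19)/6 = 78/6 = 13; σ²_Insulation = ((19−7)/6)² = 4.000

Forward pass:
ES_Foundation = 0; EF_Foundation = 10
ES_Framing = 0; EF_Framing = 15
ES_Roofing = 10; EF_Roofing = 10+14 = 24
ES_Electrical rough-in = 10; EF_Electrical rough-in = 10+14 = 24
ES_Plumbing rough-in = 15; EF_Plumbing rough-in = 15+9 = 24
ES_HVAC install = max(EF_Foundation=10, EF_Plumbing rough-in=24) = 24; EF_HVAC install = 24+8 = 32
ES_Insulation = max(EF_Foundation=10, EF_Roofing=24, EF_Electrical rough-in=24, EF_HVAC install=32) = 32; EF_Insulation = 32+13 = 45
Expected project duration μ = 45 hours. Critical path: Framing → Plumbing rough-in → HVAC install → Insulation.

Variance along critical path = 9.000 + 4.000 + 4.000 + 4.000 = 21.000; σ = √21.000 = 4.583 hours.
Z = (47 − 45) / 4.583 = 0.436
P(T ≤ 47) = Φ(0.436) ≈ 0.669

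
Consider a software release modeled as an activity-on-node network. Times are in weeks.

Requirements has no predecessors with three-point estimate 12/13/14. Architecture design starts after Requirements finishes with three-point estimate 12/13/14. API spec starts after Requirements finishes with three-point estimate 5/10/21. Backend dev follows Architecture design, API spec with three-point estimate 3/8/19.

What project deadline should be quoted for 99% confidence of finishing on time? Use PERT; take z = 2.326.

41.3 weeks

te_Requirements = (12 + 4·13 + 14)/6 = 78/6 = 13; σ²_Requirements = ((14−12)/6)² = 0.111
te_Architecture design = (12 + 4·13 + 14)/6 = 78/6 = 13; σ²_Architecture design = ((14−12)/6)² = 0.111
te_API spec = (5 + 4·10 + 21)/6 = 66/6 = 11; σ²_API spec = ((21−5)/6)² = 7.111
te_Backend dev = (3 + 4·8 + 19)/6 = 54/6 = 9; σ²_Backend dev = ((19−3)/6)² = 7.111

Forward pass:
ES_Requirements = 0; EF_Requirements = 13
ES_Architecture design = 13; EF_Architecture design = 13+13 = 26
ES_API spec = 13; EF_API spec = 13+11 = 24
ES_Backend dev = max(EF_Architecture design=26, EF_API spec=24) = 26; EF_Backend dev = 26+9 = 35
Expected project duration μ = 35 weeks. Critical path: Requirements → Architecture design → Backend dev.

Variance along critical path = 0.111 + 0.111 + 7.111 = 7.333; σ = 2.708 weeks.
D = μ + z·σ = 35 + 2.326·2.708 = 41.3 weeks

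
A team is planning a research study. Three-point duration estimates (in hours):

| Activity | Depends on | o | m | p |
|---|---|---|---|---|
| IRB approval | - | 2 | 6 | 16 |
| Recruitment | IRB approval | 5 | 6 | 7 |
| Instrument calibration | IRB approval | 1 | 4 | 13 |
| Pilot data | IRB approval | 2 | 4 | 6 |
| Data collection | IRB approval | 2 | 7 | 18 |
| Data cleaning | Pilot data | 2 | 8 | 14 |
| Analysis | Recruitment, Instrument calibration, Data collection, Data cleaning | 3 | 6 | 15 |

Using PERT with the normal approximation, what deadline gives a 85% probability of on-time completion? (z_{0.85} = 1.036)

29.9 hours

te_IRB approval = (2 + 4·6 + 16)/6 = 42/6 = 7; σ²_IRB approval = ((16−2)/6)² = 5.444
te_Recruitment = (5 + 4·6 + 7)/6 = 36/6 = 6; σ²_Recruitment = ((7−5)/6)² = 0.111
te_Instrument calibration = (1 + 4·4 + 13)/6 = 30/6 = 5; σ²_Instrument calibration = ((13−1)/6)² = 4.000
te_Pilot data = (2 + 4·4 + 6)/6 = 24/6 = 4; σ²_Pilot data = ((6−2)/6)² = 0.444
te_Data collection = (2 + 4·7 + 18)/6 = 48/6 = 8; σ²_Data collection = ((18−2)/6)² = 7.111
te_Data cleaning = (2 + 4·8 + 14)/6 = 48/6 = 8; σ²_Data cleaning = ((14−2)/6)² = 4.000
te_Analysis = (3 + 4·6 + 15)/6 = 42/6 = 7; σ²_Analysis = ((15−3)/6)² = 4.000

Forward pass:
ES_IRB approval = 0; EF_IRB approval = 7
ES_Recruitment = 7; EF_Recruitment = 7+6 = 13
ES_Instrument calibration = 7; EF_Instrument calibration = 7+5 = 12
ES_Pilot data = 7; EF_Pilot data = 7+4 = 11
ES_Data collection = 7; EF_Data collection = 7+8 = 15
ES_Data cleaning = 11; EF_Data cleaning = 11+8 = 19
ES_Analysis = max(EF_Recruitment=13, EF_Instrument calibration=12, EF_Data collection=15, EF_Data cleaning=19) = 19; EF_Analysis = 19+7 = 26
Expected project duration μ = 26 hours. Critical path: IRB approval → Pilot data → Data cleaning → Analysis.

Variance along critical path = 5.444 + 0.444 + 4.000 + 4.000 = 13.889; σ = 3.727 hours.
D = μ + z·σ = 26 + 1.036·3.727 = 29.9 hours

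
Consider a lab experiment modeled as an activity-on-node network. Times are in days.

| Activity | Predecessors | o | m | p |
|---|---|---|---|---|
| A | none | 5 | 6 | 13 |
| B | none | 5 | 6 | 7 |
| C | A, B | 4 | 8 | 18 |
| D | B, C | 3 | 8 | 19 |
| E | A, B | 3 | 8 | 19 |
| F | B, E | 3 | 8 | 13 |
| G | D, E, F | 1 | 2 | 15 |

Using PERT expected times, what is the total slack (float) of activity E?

1 days

te_A = (5 + 4·6 + 13)/6 = 42/6 = 7
te_B = (5 + 4·6 + 7)/6 = 36/6 = 6
te_C = (4 + 4·8 + 18)/6 = 54/6 = 9
te_D = (3 + 4·8 + 19)/6 = 54/6 = 9
te_E = (3 + 4·8 + 19)/6 = 54/6 = 9
te_F = (3 + 4·8 + 13)/6 = 48/6 = 8
te_G = (1 + 4·2 + 15)/6 = 24/6 = 4

Forward pass:
ES_A = 0; EF_A = 7
ES_B = 0; EF_B = 6
ES_C = max(EF_A=7, EF_B=6) = 7; EF_C = 7+9 = 16
ES_D = max(EF_B=6, EF_C=16) = 16; EF_D = 16+9 = 25
ES_E = max(EF_A=7, EF_B=6) = 7; EF_E = 7+9 = 16
ES_F = max(EF_B=6, EF_E=16) = 16; EF_F = 16+8 = 24
ES_G = max(EF_D=25, EF_E=16, EF_F=24) = 25; EF_G = 25+4 = 29
Expected project duration μ = 29 days. Critical path: A → C → D → G.

Backward pass:
LF_G = 29; LS_G = 29−4 = 25
LF_F = LS_G = 25; LS_F = 25−8 = 17
LF_E = min(LS_F=17, LS_G=25) = 17; LS_E = 17−9 = 8
LF_D = LS_G = 25; LS_D = 25−9 = 16
LF_C = LS_D = 16; LS_C = 16−9 = 7
LF_B = min(LS_C=7, LS_D=16, LS_E=8, LS_F=17) = 7; LS_B = 7−6 = 1
LF_A = min(LS_C=7, LS_E=8) = 7; LS_A = 7−7 = 0
Slack_E = LS_E − ES_E = 8 − 7 = 1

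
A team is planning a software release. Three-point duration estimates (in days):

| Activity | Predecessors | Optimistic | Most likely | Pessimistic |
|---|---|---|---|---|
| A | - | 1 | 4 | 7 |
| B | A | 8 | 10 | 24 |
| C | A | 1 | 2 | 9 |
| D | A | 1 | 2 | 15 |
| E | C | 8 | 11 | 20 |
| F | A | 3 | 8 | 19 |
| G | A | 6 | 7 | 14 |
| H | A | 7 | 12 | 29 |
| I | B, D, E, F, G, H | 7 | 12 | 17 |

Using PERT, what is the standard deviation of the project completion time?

te_A = (1 + 4·4 + 7)/6 = 24/6 = 4; σ²_A = ((7−1)/6)² = 1.000
te_B = (8 + 4·10 + 24)/6 = 72/6 = 12; σ²_B = ((24−8)/6)² = 7.111
te_C = (1 + 4·2 + 9)/6 = 18/6 = 3; σ²_C = ((9−1)/6)² = 1.778
te_D = (1 + 4·2 + 15)/6 = 24/6 = 4; σ²_D = ((15−1)/6)² = 5.444
te_E = (8 + 4·11 + 20)/6 = 72/6 = 12; σ²_E = ((20−8)/6)² = 4.000
te_F = (3 + 4·8 + 19)/6 = 54/6 = 9; σ²_F = ((19−3)/6)² = 7.111
te_G = (6 + 4·7 + 14)/6 = 48/6 = 8; σ²_G = ((14−6)/6)² = 1.778
te_H = (7 + 4·12 + 29)/6 = 84/6 = 14; σ²_H = ((29−7)/6)² = 13.444
te_I = (7 + 4·12 + 17)/6 = 72/6 = 12; σ²_I = ((17−7)/6)² = 2.778

Forward pass:
ES_A = 0; EF_A = 4
ES_B = 4; EF_B = 4+12 = 16
ES_C = 4; EF_C = 4+3 = 7
ES_D = 4; EF_D = 4+4 = 8
ES_E = 7; EF_E = 7+12 = 19
ES_F = 4; EF_F = 4+9 = 13
ES_G = 4; EF_G = 4+8 = 12
ES_H = 4; EF_H = 4+14 = 18
ES_I = max(EF_B=16, EF_D=8, EF_E=19, EF_F=13, EF_G=12, EF_H=18) = 19; EF_I = 19+12 = 31
Expected project duration μ = 31 days. Critical path: A → C → E → I.

Variance along critical path = 1.000 + 1.778 + 4.000 + 2.778 = 9.556
σ = √9.556 = 3.091 days

3.09 days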